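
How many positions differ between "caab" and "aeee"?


Comparing "caab" and "aeee" position by position:
  Position 0: 'c' vs 'a' => DIFFER
  Position 1: 'a' vs 'e' => DIFFER
  Position 2: 'a' vs 'e' => DIFFER
  Position 3: 'b' vs 'e' => DIFFER
Positions that differ: 4

4


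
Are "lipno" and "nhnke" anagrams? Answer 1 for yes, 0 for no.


Strings: "lipno", "nhnke"
Sorted first:  ilnop
Sorted second: ehknn
Differ at position 0: 'i' vs 'e' => not anagrams

0


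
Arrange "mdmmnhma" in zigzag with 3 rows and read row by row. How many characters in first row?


Zigzag "mdmmnhma" into 3 rows:
Placing characters:
  'm' => row 0
  'd' => row 1
  'm' => row 2
  'm' => row 1
  'n' => row 0
  'h' => row 1
  'm' => row 2
  'a' => row 1
Rows:
  Row 0: "mn"
  Row 1: "dmha"
  Row 2: "mm"
First row length: 2

2


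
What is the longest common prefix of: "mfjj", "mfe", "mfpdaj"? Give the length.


Words: mfjj, mfe, mfpdaj
  Position 0: all 'm' => match
  Position 1: all 'f' => match
  Position 2: ('j', 'e', 'p') => mismatch, stop
LCP = "mf" (length 2)

2


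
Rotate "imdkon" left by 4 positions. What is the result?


Input: "imdkon", rotate left by 4
First 4 characters: "imdk"
Remaining characters: "on"
Concatenate remaining + first: "on" + "imdk" = "onimdk"

onimdk


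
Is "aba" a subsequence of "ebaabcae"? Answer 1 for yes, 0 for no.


Check if "aba" is a subsequence of "ebaabcae"
Greedy scan:
  Position 0 ('e'): no match needed
  Position 1 ('b'): no match needed
  Position 2 ('a'): matches sub[0] = 'a'
  Position 3 ('a'): no match needed
  Position 4 ('b'): matches sub[1] = 'b'
  Position 5 ('c'): no match needed
  Position 6 ('a'): matches sub[2] = 'a'
  Position 7 ('e'): no match needed
All 3 characters matched => is a subsequence

1


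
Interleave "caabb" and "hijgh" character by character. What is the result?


Interleaving "caabb" and "hijgh":
  Position 0: 'c' from first, 'h' from second => "ch"
  Position 1: 'a' from first, 'i' from second => "ai"
  Position 2: 'a' from first, 'j' from second => "aj"
  Position 3: 'b' from first, 'g' from second => "bg"
  Position 4: 'b' from first, 'h' from second => "bh"
Result: chaiajbgbh

chaiajbgbh


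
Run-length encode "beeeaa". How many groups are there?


Input: beeeaa
Scanning for consecutive runs:
  Group 1: 'b' x 1 (positions 0-0)
  Group 2: 'e' x 3 (positions 1-3)
  Group 3: 'a' x 2 (positions 4-5)
Total groups: 3

3


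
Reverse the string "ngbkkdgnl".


Input: ngbkkdgnl
Reading characters right to left:
  Position 8: 'l'
  Position 7: 'n'
  Position 6: 'g'
  Position 5: 'd'
  Position 4: 'k'
  Position 3: 'k'
  Position 2: 'b'
  Position 1: 'g'
  Position 0: 'n'
Reversed: lngdkkbgn

lngdkkbgn


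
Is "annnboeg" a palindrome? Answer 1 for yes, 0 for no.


Input: annnboeg
Reversed: geobnnna
  Compare pos 0 ('a') with pos 7 ('g'): MISMATCH
  Compare pos 1 ('n') with pos 6 ('e'): MISMATCH
  Compare pos 2 ('n') with pos 5 ('o'): MISMATCH
  Compare pos 3 ('n') with pos 4 ('b'): MISMATCH
Result: not a palindrome

0


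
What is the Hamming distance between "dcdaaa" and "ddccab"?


Comparing "dcdaaa" and "ddccab" position by position:
  Position 0: 'd' vs 'd' => same
  Position 1: 'c' vs 'd' => differ
  Position 2: 'd' vs 'c' => differ
  Position 3: 'a' vs 'c' => differ
  Position 4: 'a' vs 'a' => same
  Position 5: 'a' vs 'b' => differ
Total differences (Hamming distance): 4

4


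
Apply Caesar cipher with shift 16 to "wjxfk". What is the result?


Caesar cipher: shift "wjxfk" by 16
  'w' (pos 22) + 16 = pos 12 = 'm'
  'j' (pos 9) + 16 = pos 25 = 'z'
  'x' (pos 23) + 16 = pos 13 = 'n'
  'f' (pos 5) + 16 = pos 21 = 'v'
  'k' (pos 10) + 16 = pos 0 = 'a'
Result: mznva

mznva


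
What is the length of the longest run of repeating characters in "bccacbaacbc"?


Input: "bccacbaacbc"
Scanning for longest run:
  Position 1 ('c'): new char, reset run to 1
  Position 2 ('c'): continues run of 'c', length=2
  Position 3 ('a'): new char, reset run to 1
  Position 4 ('c'): new char, reset run to 1
  Position 5 ('b'): new char, reset run to 1
  Position 6 ('a'): new char, reset run to 1
  Position 7 ('a'): continues run of 'a', length=2
  Position 8 ('c'): new char, reset run to 1
  Position 9 ('b'): new char, reset run to 1
  Position 10 ('c'): new char, reset run to 1
Longest run: 'c' with length 2

2


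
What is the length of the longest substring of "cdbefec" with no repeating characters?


Input: "cdbefec"
Sliding window (track last position of each char):
  Position 0 ('c'): window [0,0] length 1 -- new best
  Position 1 ('d'): window [0,1] length 2 -- new best
  Position 2 ('b'): window [0,2] length 3 -- new best
  Position 3 ('e'): window [0,3] length 4 -- new best
  Position 4 ('f'): window [0,4] length 5 -- new best
  Position 5 ('e'): repeat (last at 3), move window start to 4
  Position 5 ('e'): window [4,5] length 2
  Position 6 ('c'): window [4,6] length 3
Longest substring with no repeats: "cdbef" with length 5

5


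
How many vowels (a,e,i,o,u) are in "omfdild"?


Input: omfdild
Checking each character:
  'o' at position 0: vowel (running total: 1)
  'm' at position 1: consonant
  'f' at position 2: consonant
  'd' at position 3: consonant
  'i' at position 4: vowel (running total: 2)
  'l' at position 5: consonant
  'd' at position 6: consonant
Total vowels: 2

2


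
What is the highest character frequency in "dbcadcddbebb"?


Input: dbcadcddbebb
Character counts:
  'a': 1
  'b': 4
  'c': 2
  'd': 4
  'e': 1
Maximum frequency: 4

4


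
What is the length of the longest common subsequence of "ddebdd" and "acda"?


LCS of "ddebdd" and "acda"
DP table:
           a    c    d    a
      0    0    0    0    0
  d   0    0    0    1    1
  d   0    0    0    1    1
  e   0    0    0    1    1
  b   0    0    0    1    1
  d   0    0    0    1    1
  d   0    0    0    1    1
LCS length = dp[6][4] = 1

1


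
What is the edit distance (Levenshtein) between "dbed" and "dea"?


Computing edit distance: "dbed" -> "dea"
DP table:
           d    e    a
      0    1    2    3
  d   1    0    1    2
  b   2    1    1    2
  e   3    2    1    2
  d   4    3    2    2
Edit distance = dp[4][3] = 2

2


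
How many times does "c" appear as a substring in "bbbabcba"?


Searching for "c" in "bbbabcba"
Scanning each position:
  Position 0: "b" => no
  Position 1: "b" => no
  Position 2: "b" => no
  Position 3: "a" => no
  Position 4: "b" => no
  Position 5: "c" => MATCH
  Position 6: "b" => no
  Position 7: "a" => no
Total occurrences: 1

1


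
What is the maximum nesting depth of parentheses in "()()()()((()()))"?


Input: "()()()()((()()))"
Tracking depth:
  Position 0 '(': depth becomes 1
  Position 1 ')': depth becomes 0
  Position 2 '(': depth becomes 1
  Position 3 ')': depth becomes 0
  Position 4 '(': depth becomes 1
  Position 5 ')': depth becomes 0
  Position 6 '(': depth becomes 1
  Position 7 ')': depth becomes 0
  Position 8 '(': depth becomes 1
  Position 9 '(': depth becomes 2
  Position 10 '(': depth becomes 3
  Position 11 ')': depth becomes 2
  Position 12 '(': depth becomes 3
  Position 13 ')': depth becomes 2
  Position 14 ')': depth becomes 1
  Position 15 ')': depth becomes 0
Maximum depth reached: 3

3


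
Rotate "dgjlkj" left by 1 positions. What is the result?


Input: "dgjlkj", rotate left by 1
First 1 characters: "d"
Remaining characters: "gjlkj"
Concatenate remaining + first: "gjlkj" + "d" = "gjlkjd"

gjlkjd


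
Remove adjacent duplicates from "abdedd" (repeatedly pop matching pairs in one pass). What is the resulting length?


Input: abdedd
Stack-based adjacent duplicate removal:
  Read 'a': push. Stack: a
  Read 'b': push. Stack: ab
  Read 'd': push. Stack: abd
  Read 'e': push. Stack: abde
  Read 'd': push. Stack: abded
  Read 'd': matches stack top 'd' => pop. Stack: abde
Final stack: "abde" (length 4)

4


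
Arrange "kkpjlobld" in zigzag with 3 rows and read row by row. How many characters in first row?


Zigzag "kkpjlobld" into 3 rows:
Placing characters:
  'k' => row 0
  'k' => row 1
  'p' => row 2
  'j' => row 1
  'l' => row 0
  'o' => row 1
  'b' => row 2
  'l' => row 1
  'd' => row 0
Rows:
  Row 0: "kld"
  Row 1: "kjol"
  Row 2: "pb"
First row length: 3

3


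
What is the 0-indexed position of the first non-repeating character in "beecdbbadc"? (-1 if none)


Input: beecdbbadc
Character frequencies:
  'a': 1
  'b': 3
  'c': 2
  'd': 2
  'e': 2
Scanning left to right for freq == 1:
  Position 0 ('b'): freq=3, skip
  Position 1 ('e'): freq=2, skip
  Position 2 ('e'): freq=2, skip
  Position 3 ('c'): freq=2, skip
  Position 4 ('d'): freq=2, skip
  Position 5 ('b'): freq=3, skip
  Position 6 ('b'): freq=3, skip
  Position 7 ('a'): unique! => answer = 7

7


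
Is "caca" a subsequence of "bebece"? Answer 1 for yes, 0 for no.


Check if "caca" is a subsequence of "bebece"
Greedy scan:
  Position 0 ('b'): no match needed
  Position 1 ('e'): no match needed
  Position 2 ('b'): no match needed
  Position 3 ('e'): no match needed
  Position 4 ('c'): matches sub[0] = 'c'
  Position 5 ('e'): no match needed
Only matched 1/4 characters => not a subsequence

0


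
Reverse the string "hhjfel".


Input: hhjfel
Reading characters right to left:
  Position 5: 'l'
  Position 4: 'e'
  Position 3: 'f'
  Position 2: 'j'
  Position 1: 'h'
  Position 0: 'h'
Reversed: lefjhh

lefjhh


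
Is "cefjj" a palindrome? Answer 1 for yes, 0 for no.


Input: cefjj
Reversed: jjfec
  Compare pos 0 ('c') with pos 4 ('j'): MISMATCH
  Compare pos 1 ('e') with pos 3 ('j'): MISMATCH
Result: not a palindrome

0


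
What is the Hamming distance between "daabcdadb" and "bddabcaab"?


Comparing "daabcdadb" and "bddabcaab" position by position:
  Position 0: 'd' vs 'b' => differ
  Position 1: 'a' vs 'd' => differ
  Position 2: 'a' vs 'd' => differ
  Position 3: 'b' vs 'a' => differ
  Position 4: 'c' vs 'b' => differ
  Position 5: 'd' vs 'c' => differ
  Position 6: 'a' vs 'a' => same
  Position 7: 'd' vs 'a' => differ
  Position 8: 'b' vs 'b' => same
Total differences (Hamming distance): 7

7


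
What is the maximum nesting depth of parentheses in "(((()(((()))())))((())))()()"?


Input: "(((()(((()))())))((())))()()"
Tracking depth:
  Position 0 '(': depth becomes 1
  Position 1 '(': depth becomes 2
  Position 2 '(': depth becomes 3
  Position 3 '(': depth becomes 4
  Position 4 ')': depth becomes 3
  Position 5 '(': depth becomes 4
  Position 6 '(': depth becomes 5
  Position 7 '(': depth becomes 6
  Position 8 '(': depth becomes 7
  Position 9 ')': depth becomes 6
  Position 10 ')': depth becomes 5
  Position 11 ')': depth becomes 4
  Position 12 '(': depth becomes 5
  Position 13 ')': depth becomes 4
  Position 14 ')': depth becomes 3
  Position 15 ')': depth becomes 2
  Position 16 ')': depth becomes 1
  Position 17 '(': depth becomes 2
  Position 18 '(': depth becomes 3
  Position 19 '(': depth becomes 4
  Position 20 ')': depth becomes 3
  Position 21 ')': depth becomes 2
  Position 22 ')': depth becomes 1
  Position 23 ')': depth becomes 0
  Position 24 '(': depth becomes 1
  Position 25 ')': depth becomes 0
  Position 26 '(': depth becomes 1
  Position 27 ')': depth becomes 0
Maximum depth reached: 7

7


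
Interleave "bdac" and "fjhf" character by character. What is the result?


Interleaving "bdac" and "fjhf":
  Position 0: 'b' from first, 'f' from second => "bf"
  Position 1: 'd' from first, 'j' from second => "dj"
  Position 2: 'a' from first, 'h' from second => "ah"
  Position 3: 'c' from first, 'f' from second => "cf"
Result: bfdjahcf

bfdjahcf


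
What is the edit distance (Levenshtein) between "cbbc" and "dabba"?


Computing edit distance: "cbbc" -> "dabba"
DP table:
           d    a    b    b    a
      0    1    2    3    4    5
  c   1    1    2    3    4    5
  b   2    2    2    2    3    4
  b   3    3    3    2    2    3
  c   4    4    4    3    3    3
Edit distance = dp[4][5] = 3

3


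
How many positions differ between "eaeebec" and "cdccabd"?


Comparing "eaeebec" and "cdccabd" position by position:
  Position 0: 'e' vs 'c' => DIFFER
  Position 1: 'a' vs 'd' => DIFFER
  Position 2: 'e' vs 'c' => DIFFER
  Position 3: 'e' vs 'c' => DIFFER
  Position 4: 'b' vs 'a' => DIFFER
  Position 5: 'e' vs 'b' => DIFFER
  Position 6: 'c' vs 'd' => DIFFER
Positions that differ: 7

7


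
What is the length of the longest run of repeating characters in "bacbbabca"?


Input: "bacbbabca"
Scanning for longest run:
  Position 1 ('a'): new char, reset run to 1
  Position 2 ('c'): new char, reset run to 1
  Position 3 ('b'): new char, reset run to 1
  Position 4 ('b'): continues run of 'b', length=2
  Position 5 ('a'): new char, reset run to 1
  Position 6 ('b'): new char, reset run to 1
  Position 7 ('c'): new char, reset run to 1
  Position 8 ('a'): new char, reset run to 1
Longest run: 'b' with length 2

2


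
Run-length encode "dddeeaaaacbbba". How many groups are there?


Input: dddeeaaaacbbba
Scanning for consecutive runs:
  Group 1: 'd' x 3 (positions 0-2)
  Group 2: 'e' x 2 (positions 3-4)
  Group 3: 'a' x 4 (positions 5-8)
  Group 4: 'c' x 1 (positions 9-9)
  Group 5: 'b' x 3 (positions 10-12)
  Group 6: 'a' x 1 (positions 13-13)
Total groups: 6

6


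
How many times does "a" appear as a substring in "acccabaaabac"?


Searching for "a" in "acccabaaabac"
Scanning each position:
  Position 0: "a" => MATCH
  Position 1: "c" => no
  Position 2: "c" => no
  Position 3: "c" => no
  Position 4: "a" => MATCH
  Position 5: "b" => no
  Position 6: "a" => MATCH
  Position 7: "a" => MATCH
  Position 8: "a" => MATCH
  Position 9: "b" => no
  Position 10: "a" => MATCH
  Position 11: "c" => no
Total occurrences: 6

6


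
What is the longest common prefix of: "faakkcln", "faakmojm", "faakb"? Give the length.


Words: faakkcln, faakmojm, faakb
  Position 0: all 'f' => match
  Position 1: all 'a' => match
  Position 2: all 'a' => match
  Position 3: all 'k' => match
  Position 4: ('k', 'm', 'b') => mismatch, stop
LCP = "faak" (length 4)

4


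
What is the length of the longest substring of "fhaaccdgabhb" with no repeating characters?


Input: "fhaaccdgabhb"
Sliding window (track last position of each char):
  Position 0 ('f'): window [0,0] length 1 -- new best
  Position 1 ('h'): window [0,1] length 2 -- new best
  Position 2 ('a'): window [0,2] length 3 -- new best
  Position 3 ('a'): repeat (last at 2), move window start to 3
  Position 3 ('a'): window [3,3] length 1
  Position 4 ('c'): window [3,4] length 2
  Position 5 ('c'): repeat (last at 4), move window start to 5
  Position 5 ('c'): window [5,5] length 1
  Position 6 ('d'): window [5,6] length 2
  Position 7 ('g'): window [5,7] length 3
  Position 8 ('a'): window [5,8] length 4 -- new best
  Position 9 ('b'): window [5,9] length 5 -- new best
  Position 10 ('h'): window [5,10] length 6 -- new best
  Position 11 ('b'): repeat (last at 9), move window start to 10
  Position 11 ('b'): window [10,11] length 2
Longest substring with no repeats: "cdgabh" with length 6

6


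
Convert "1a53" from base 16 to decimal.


Input: "1a53" in base 16
Positional expansion:
  Digit '1' (value 1) x 16^3 = 4096
  Digit 'a' (value 10) x 16^2 = 2560
  Digit '5' (value 5) x 16^1 = 80
  Digit '3' (value 3) x 16^0 = 3
Sum = 6739

6739


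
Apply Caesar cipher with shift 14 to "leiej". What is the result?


Caesar cipher: shift "leiej" by 14
  'l' (pos 11) + 14 = pos 25 = 'z'
  'e' (pos 4) + 14 = pos 18 = 's'
  'i' (pos 8) + 14 = pos 22 = 'w'
  'e' (pos 4) + 14 = pos 18 = 's'
  'j' (pos 9) + 14 = pos 23 = 'x'
Result: zswsx

zswsx


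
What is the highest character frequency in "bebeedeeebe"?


Input: bebeedeeebe
Character counts:
  'b': 3
  'd': 1
  'e': 7
Maximum frequency: 7

7


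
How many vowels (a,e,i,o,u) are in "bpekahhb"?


Input: bpekahhb
Checking each character:
  'b' at position 0: consonant
  'p' at position 1: consonant
  'e' at position 2: vowel (running total: 1)
  'k' at position 3: consonant
  'a' at position 4: vowel (running total: 2)
  'h' at position 5: consonant
  'h' at position 6: consonant
  'b' at position 7: consonant
Total vowels: 2

2


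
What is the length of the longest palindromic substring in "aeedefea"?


Input: "aeedefea"
Checking substrings for palindromes:
  [2:5] "ede" (len 3) => palindrome
  [4:7] "efe" (len 3) => palindrome
  [1:3] "ee" (len 2) => palindrome
Longest palindromic substring: "ede" with length 3

3


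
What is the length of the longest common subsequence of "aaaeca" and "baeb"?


LCS of "aaaeca" and "baeb"
DP table:
           b    a    e    b
      0    0    0    0    0
  a   0    0    1    1    1
  a   0    0    1    1    1
  a   0    0    1    1    1
  e   0    0    1    2    2
  c   0    0    1    2    2
  a   0    0    1    2    2
LCS length = dp[6][4] = 2

2


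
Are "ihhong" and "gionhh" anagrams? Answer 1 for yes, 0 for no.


Strings: "ihhong", "gionhh"
Sorted first:  ghhino
Sorted second: ghhino
Sorted forms match => anagrams

1


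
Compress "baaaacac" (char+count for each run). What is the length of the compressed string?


Input: baaaacac
Runs:
  'b' x 1 => "b1"
  'a' x 4 => "a4"
  'c' x 1 => "c1"
  'a' x 1 => "a1"
  'c' x 1 => "c1"
Compressed: "b1a4c1a1c1"
Compressed length: 10

10


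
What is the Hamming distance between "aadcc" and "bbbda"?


Comparing "aadcc" and "bbbda" position by position:
  Position 0: 'a' vs 'b' => differ
  Position 1: 'a' vs 'b' => differ
  Position 2: 'd' vs 'b' => differ
  Position 3: 'c' vs 'd' => differ
  Position 4: 'c' vs 'a' => differ
Total differences (Hamming distance): 5

5


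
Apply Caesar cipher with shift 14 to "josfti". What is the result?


Caesar cipher: shift "josfti" by 14
  'j' (pos 9) + 14 = pos 23 = 'x'
  'o' (pos 14) + 14 = pos 2 = 'c'
  's' (pos 18) + 14 = pos 6 = 'g'
  'f' (pos 5) + 14 = pos 19 = 't'
  't' (pos 19) + 14 = pos 7 = 'h'
  'i' (pos 8) + 14 = pos 22 = 'w'
Result: xcgthw

xcgthw


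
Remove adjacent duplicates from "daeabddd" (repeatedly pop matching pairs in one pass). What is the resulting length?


Input: daeabddd
Stack-based adjacent duplicate removal:
  Read 'd': push. Stack: d
  Read 'a': push. Stack: da
  Read 'e': push. Stack: dae
  Read 'a': push. Stack: daea
  Read 'b': push. Stack: daeab
  Read 'd': push. Stack: daeabd
  Read 'd': matches stack top 'd' => pop. Stack: daeab
  Read 'd': push. Stack: daeabd
Final stack: "daeabd" (length 6)

6


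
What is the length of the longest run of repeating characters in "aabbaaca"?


Input: "aabbaaca"
Scanning for longest run:
  Position 1 ('a'): continues run of 'a', length=2
  Position 2 ('b'): new char, reset run to 1
  Position 3 ('b'): continues run of 'b', length=2
  Position 4 ('a'): new char, reset run to 1
  Position 5 ('a'): continues run of 'a', length=2
  Position 6 ('c'): new char, reset run to 1
  Position 7 ('a'): new char, reset run to 1
Longest run: 'a' with length 2

2


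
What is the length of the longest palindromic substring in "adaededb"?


Input: "adaededb"
Checking substrings for palindromes:
  [0:3] "ada" (len 3) => palindrome
  [3:6] "ede" (len 3) => palindrome
  [4:7] "ded" (len 3) => palindrome
Longest palindromic substring: "ada" with length 3

3


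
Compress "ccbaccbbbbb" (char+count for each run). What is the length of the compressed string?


Input: ccbaccbbbbb
Runs:
  'c' x 2 => "c2"
  'b' x 1 => "b1"
  'a' x 1 => "a1"
  'c' x 2 => "c2"
  'b' x 5 => "b5"
Compressed: "c2b1a1c2b5"
Compressed length: 10

10


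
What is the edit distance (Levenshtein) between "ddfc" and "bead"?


Computing edit distance: "ddfc" -> "bead"
DP table:
           b    e    a    d
      0    1    2    3    4
  d   1    1    2    3    3
  d   2    2    2    3    3
  f   3    3    3    3    4
  c   4    4    4    4    4
Edit distance = dp[4][4] = 4

4


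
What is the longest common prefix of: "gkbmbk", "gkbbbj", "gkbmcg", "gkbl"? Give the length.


Words: gkbmbk, gkbbbj, gkbmcg, gkbl
  Position 0: all 'g' => match
  Position 1: all 'k' => match
  Position 2: all 'b' => match
  Position 3: ('m', 'b', 'm', 'l') => mismatch, stop
LCP = "gkb" (length 3)

3


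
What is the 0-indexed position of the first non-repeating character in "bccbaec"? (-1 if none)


Input: bccbaec
Character frequencies:
  'a': 1
  'b': 2
  'c': 3
  'e': 1
Scanning left to right for freq == 1:
  Position 0 ('b'): freq=2, skip
  Position 1 ('c'): freq=3, skip
  Position 2 ('c'): freq=3, skip
  Position 3 ('b'): freq=2, skip
  Position 4 ('a'): unique! => answer = 4

4


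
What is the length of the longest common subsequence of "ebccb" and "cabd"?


LCS of "ebccb" and "cabd"
DP table:
           c    a    b    d
      0    0    0    0    0
  e   0    0    0    0    0
  b   0    0    0    1    1
  c   0    1    1    1    1
  c   0    1    1    1    1
  b   0    1    1    2    2
LCS length = dp[5][4] = 2

2


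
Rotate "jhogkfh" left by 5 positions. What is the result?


Input: "jhogkfh", rotate left by 5
First 5 characters: "jhogk"
Remaining characters: "fh"
Concatenate remaining + first: "fh" + "jhogk" = "fhjhogk"

fhjhogk


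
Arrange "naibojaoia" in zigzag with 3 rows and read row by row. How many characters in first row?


Zigzag "naibojaoia" into 3 rows:
Placing characters:
  'n' => row 0
  'a' => row 1
  'i' => row 2
  'b' => row 1
  'o' => row 0
  'j' => row 1
  'a' => row 2
  'o' => row 1
  'i' => row 0
  'a' => row 1
Rows:
  Row 0: "noi"
  Row 1: "abjoa"
  Row 2: "ia"
First row length: 3

3


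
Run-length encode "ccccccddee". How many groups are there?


Input: ccccccddee
Scanning for consecutive runs:
  Group 1: 'c' x 6 (positions 0-5)
  Group 2: 'd' x 2 (positions 6-7)
  Group 3: 'e' x 2 (positions 8-9)
Total groups: 3

3


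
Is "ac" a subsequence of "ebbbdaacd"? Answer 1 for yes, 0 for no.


Check if "ac" is a subsequence of "ebbbdaacd"
Greedy scan:
  Position 0 ('e'): no match needed
  Position 1 ('b'): no match needed
  Position 2 ('b'): no match needed
  Position 3 ('b'): no match needed
  Position 4 ('d'): no match needed
  Position 5 ('a'): matches sub[0] = 'a'
  Position 6 ('a'): no match needed
  Position 7 ('c'): matches sub[1] = 'c'
  Position 8 ('d'): no match needed
All 2 characters matched => is a subsequence

1


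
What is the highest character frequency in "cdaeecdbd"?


Input: cdaeecdbd
Character counts:
  'a': 1
  'b': 1
  'c': 2
  'd': 3
  'e': 2
Maximum frequency: 3

3


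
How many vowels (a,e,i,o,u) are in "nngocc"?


Input: nngocc
Checking each character:
  'n' at position 0: consonant
  'n' at position 1: consonant
  'g' at position 2: consonant
  'o' at position 3: vowel (running total: 1)
  'c' at position 4: consonant
  'c' at position 5: consonant
Total vowels: 1

1


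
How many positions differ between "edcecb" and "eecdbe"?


Comparing "edcecb" and "eecdbe" position by position:
  Position 0: 'e' vs 'e' => same
  Position 1: 'd' vs 'e' => DIFFER
  Position 2: 'c' vs 'c' => same
  Position 3: 'e' vs 'd' => DIFFER
  Position 4: 'c' vs 'b' => DIFFER
  Position 5: 'b' vs 'e' => DIFFER
Positions that differ: 4

4


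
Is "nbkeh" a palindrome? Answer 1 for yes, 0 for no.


Input: nbkeh
Reversed: hekbn
  Compare pos 0 ('n') with pos 4 ('h'): MISMATCH
  Compare pos 1 ('b') with pos 3 ('e'): MISMATCH
Result: not a palindrome

0


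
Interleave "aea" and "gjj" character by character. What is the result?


Interleaving "aea" and "gjj":
  Position 0: 'a' from first, 'g' from second => "ag"
  Position 1: 'e' from first, 'j' from second => "ej"
  Position 2: 'a' from first, 'j' from second => "aj"
Result: agejaj

agejaj


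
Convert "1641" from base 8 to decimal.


Input: "1641" in base 8
Positional expansion:
  Digit '1' (value 1) x 8^3 = 512
  Digit '6' (value 6) x 8^2 = 384
  Digit '4' (value 4) x 8^1 = 32
  Digit '1' (value 1) x 8^0 = 1
Sum = 929

929


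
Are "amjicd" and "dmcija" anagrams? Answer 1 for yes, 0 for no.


Strings: "amjicd", "dmcija"
Sorted first:  acdijm
Sorted second: acdijm
Sorted forms match => anagrams

1


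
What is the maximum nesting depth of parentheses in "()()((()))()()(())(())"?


Input: "()()((()))()()(())(())"
Tracking depth:
  Position 0 '(': depth becomes 1
  Position 1 ')': depth becomes 0
  Position 2 '(': depth becomes 1
  Position 3 ')': depth becomes 0
  Position 4 '(': depth becomes 1
  Position 5 '(': depth becomes 2
  Position 6 '(': depth becomes 3
  Position 7 ')': depth becomes 2
  Position 8 ')': depth becomes 1
  Position 9 ')': depth becomes 0
  Position 10 '(': depth becomes 1
  Position 11 ')': depth becomes 0
  Position 12 '(': depth becomes 1
  Position 13 ')': depth becomes 0
  Position 14 '(': depth becomes 1
  Position 15 '(': depth becomes 2
  Position 16 ')': depth becomes 1
  Position 17 ')': depth becomes 0
  Position 18 '(': depth becomes 1
  Position 19 '(': depth becomes 2
  Position 20 ')': depth becomes 1
  Position 21 ')': depth becomes 0
Maximum depth reached: 3

3


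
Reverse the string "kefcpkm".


Input: kefcpkm
Reading characters right to left:
  Position 6: 'm'
  Position 5: 'k'
  Position 4: 'p'
  Position 3: 'c'
  Position 2: 'f'
  Position 1: 'e'
  Position 0: 'k'
Reversed: mkpcfek

mkpcfek


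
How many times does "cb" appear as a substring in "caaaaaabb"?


Searching for "cb" in "caaaaaabb"
Scanning each position:
  Position 0: "ca" => no
  Position 1: "aa" => no
  Position 2: "aa" => no
  Position 3: "aa" => no
  Position 4: "aa" => no
  Position 5: "aa" => no
  Position 6: "ab" => no
  Position 7: "bb" => no
Total occurrences: 0

0


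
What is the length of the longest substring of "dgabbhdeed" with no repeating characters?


Input: "dgabbhdeed"
Sliding window (track last position of each char):
  Position 0 ('d'): window [0,0] length 1 -- new best
  Position 1 ('g'): window [0,1] length 2 -- new best
  Position 2 ('a'): window [0,2] length 3 -- new best
  Position 3 ('b'): window [0,3] length 4 -- new best
  Position 4 ('b'): repeat (last at 3), move window start to 4
  Position 4 ('b'): window [4,4] length 1
  Position 5 ('h'): window [4,5] length 2
  Position 6 ('d'): window [4,6] length 3
  Position 7 ('e'): window [4,7] length 4
  Position 8 ('e'): repeat (last at 7), move window start to 8
  Position 8 ('e'): window [8,8] length 1
  Position 9 ('d'): window [8,9] length 2
Longest substring with no repeats: "dgab" with length 4

4


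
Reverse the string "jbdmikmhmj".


Input: jbdmikmhmj
Reading characters right to left:
  Position 9: 'j'
  Position 8: 'm'
  Position 7: 'h'
  Position 6: 'm'
  Position 5: 'k'
  Position 4: 'i'
  Position 3: 'm'
  Position 2: 'd'
  Position 1: 'b'
  Position 0: 'j'
Reversed: jmhmkimdbj

jmhmkimdbj


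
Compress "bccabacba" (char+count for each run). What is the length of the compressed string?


Input: bccabacba
Runs:
  'b' x 1 => "b1"
  'c' x 2 => "c2"
  'a' x 1 => "a1"
  'b' x 1 => "b1"
  'a' x 1 => "a1"
  'c' x 1 => "c1"
  'b' x 1 => "b1"
  'a' x 1 => "a1"
Compressed: "b1c2a1b1a1c1b1a1"
Compressed length: 16

16


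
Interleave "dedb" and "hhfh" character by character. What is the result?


Interleaving "dedb" and "hhfh":
  Position 0: 'd' from first, 'h' from second => "dh"
  Position 1: 'e' from first, 'h' from second => "eh"
  Position 2: 'd' from first, 'f' from second => "df"
  Position 3: 'b' from first, 'h' from second => "bh"
Result: dhehdfbh

dhehdfbh


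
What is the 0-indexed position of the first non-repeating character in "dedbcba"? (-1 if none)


Input: dedbcba
Character frequencies:
  'a': 1
  'b': 2
  'c': 1
  'd': 2
  'e': 1
Scanning left to right for freq == 1:
  Position 0 ('d'): freq=2, skip
  Position 1 ('e'): unique! => answer = 1

1


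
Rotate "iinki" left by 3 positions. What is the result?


Input: "iinki", rotate left by 3
First 3 characters: "iin"
Remaining characters: "ki"
Concatenate remaining + first: "ki" + "iin" = "kiiin"

kiiin


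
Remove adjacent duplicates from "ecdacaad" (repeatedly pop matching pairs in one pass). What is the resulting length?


Input: ecdacaad
Stack-based adjacent duplicate removal:
  Read 'e': push. Stack: e
  Read 'c': push. Stack: ec
  Read 'd': push. Stack: ecd
  Read 'a': push. Stack: ecda
  Read 'c': push. Stack: ecdac
  Read 'a': push. Stack: ecdaca
  Read 'a': matches stack top 'a' => pop. Stack: ecdac
  Read 'd': push. Stack: ecdacd
Final stack: "ecdacd" (length 6)

6


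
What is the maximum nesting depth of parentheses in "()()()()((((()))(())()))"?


Input: "()()()()((((()))(())()))"
Tracking depth:
  Position 0 '(': depth becomes 1
  Position 1 ')': depth becomes 0
  Position 2 '(': depth becomes 1
  Position 3 ')': depth becomes 0
  Position 4 '(': depth becomes 1
  Position 5 ')': depth becomes 0
  Position 6 '(': depth becomes 1
  Position 7 ')': depth becomes 0
  Position 8 '(': depth becomes 1
  Position 9 '(': depth becomes 2
  Position 10 '(': depth becomes 3
  Position 11 '(': depth becomes 4
  Position 12 '(': depth becomes 5
  Position 13 ')': depth becomes 4
  Position 14 ')': depth becomes 3
  Position 15 ')': depth becomes 2
  Position 16 '(': depth becomes 3
  Position 17 '(': depth becomes 4
  Position 18 ')': depth becomes 3
  Position 19 ')': depth becomes 2
  Position 20 '(': depth becomes 3
  Position 21 ')': depth becomes 2
  Position 22 ')': depth becomes 1
  Position 23 ')': depth becomes 0
Maximum depth reached: 5

5


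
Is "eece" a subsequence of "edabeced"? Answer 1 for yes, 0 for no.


Check if "eece" is a subsequence of "edabeced"
Greedy scan:
  Position 0 ('e'): matches sub[0] = 'e'
  Position 1 ('d'): no match needed
  Position 2 ('a'): no match needed
  Position 3 ('b'): no match needed
  Position 4 ('e'): matches sub[1] = 'e'
  Position 5 ('c'): matches sub[2] = 'c'
  Position 6 ('e'): matches sub[3] = 'e'
  Position 7 ('d'): no match needed
All 4 characters matched => is a subsequence

1


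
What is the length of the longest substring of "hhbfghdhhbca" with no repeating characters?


Input: "hhbfghdhhbca"
Sliding window (track last position of each char):
  Position 0 ('h'): window [0,0] length 1 -- new best
  Position 1 ('h'): repeat (last at 0), move window start to 1
  Position 1 ('h'): window [1,1] length 1
  Position 2 ('b'): window [1,2] length 2 -- new best
  Position 3 ('f'): window [1,3] length 3 -- new best
  Position 4 ('g'): window [1,4] length 4 -- new best
  Position 5 ('h'): repeat (last at 1), move window start to 2
  Position 5 ('h'): window [2,5] length 4
  Position 6 ('d'): window [2,6] length 5 -- new best
  Position 7 ('h'): repeat (last at 5), move window start to 6
  Position 7 ('h'): window [6,7] length 2
  Position 8 ('h'): repeat (last at 7), move window start to 8
  Position 8 ('h'): window [8,8] length 1
  Position 9 ('b'): window [8,9] length 2
  Position 10 ('c'): window [8,10] length 3
  Position 11 ('a'): window [8,11] length 4
Longest substring with no repeats: "bfghd" with length 5

5


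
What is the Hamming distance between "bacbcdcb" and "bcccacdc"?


Comparing "bacbcdcb" and "bcccacdc" position by position:
  Position 0: 'b' vs 'b' => same
  Position 1: 'a' vs 'c' => differ
  Position 2: 'c' vs 'c' => same
  Position 3: 'b' vs 'c' => differ
  Position 4: 'c' vs 'a' => differ
  Position 5: 'd' vs 'c' => differ
  Position 6: 'c' vs 'd' => differ
  Position 7: 'b' vs 'c' => differ
Total differences (Hamming distance): 6

6


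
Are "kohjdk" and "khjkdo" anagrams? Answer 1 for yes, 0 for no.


Strings: "kohjdk", "khjkdo"
Sorted first:  dhjkko
Sorted second: dhjkko
Sorted forms match => anagrams

1


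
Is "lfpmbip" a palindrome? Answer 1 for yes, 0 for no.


Input: lfpmbip
Reversed: pibmpfl
  Compare pos 0 ('l') with pos 6 ('p'): MISMATCH
  Compare pos 1 ('f') with pos 5 ('i'): MISMATCH
  Compare pos 2 ('p') with pos 4 ('b'): MISMATCH
Result: not a palindrome

0


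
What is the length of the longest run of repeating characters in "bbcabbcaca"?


Input: "bbcabbcaca"
Scanning for longest run:
  Position 1 ('b'): continues run of 'b', length=2
  Position 2 ('c'): new char, reset run to 1
  Position 3 ('a'): new char, reset run to 1
  Position 4 ('b'): new char, reset run to 1
  Position 5 ('b'): continues run of 'b', length=2
  Position 6 ('c'): new char, reset run to 1
  Position 7 ('a'): new char, reset run to 1
  Position 8 ('c'): new char, reset run to 1
  Position 9 ('a'): new char, reset run to 1
Longest run: 'b' with length 2

2


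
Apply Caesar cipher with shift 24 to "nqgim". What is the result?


Caesar cipher: shift "nqgim" by 24
  'n' (pos 13) + 24 = pos 11 = 'l'
  'q' (pos 16) + 24 = pos 14 = 'o'
  'g' (pos 6) + 24 = pos 4 = 'e'
  'i' (pos 8) + 24 = pos 6 = 'g'
  'm' (pos 12) + 24 = pos 10 = 'k'
Result: loegk

loegk


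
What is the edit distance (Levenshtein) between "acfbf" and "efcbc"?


Computing edit distance: "acfbf" -> "efcbc"
DP table:
           e    f    c    b    c
      0    1    2    3    4    5
  a   1    1    2    3    4    5
  c   2    2    2    2    3    4
  f   3    3    2    3    3    4
  b   4    4    3    3    3    4
  f   5    5    4    4    4    4
Edit distance = dp[5][5] = 4

4


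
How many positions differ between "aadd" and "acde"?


Comparing "aadd" and "acde" position by position:
  Position 0: 'a' vs 'a' => same
  Position 1: 'a' vs 'c' => DIFFER
  Position 2: 'd' vs 'd' => same
  Position 3: 'd' vs 'e' => DIFFER
Positions that differ: 2

2


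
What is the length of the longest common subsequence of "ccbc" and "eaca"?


LCS of "ccbc" and "eaca"
DP table:
           e    a    c    a
      0    0    0    0    0
  c   0    0    0    1    1
  c   0    0    0    1    1
  b   0    0    0    1    1
  c   0    0    0    1    1
LCS length = dp[4][4] = 1

1


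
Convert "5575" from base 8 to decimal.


Input: "5575" in base 8
Positional expansion:
  Digit '5' (value 5) x 8^3 = 2560
  Digit '5' (value 5) x 8^2 = 320
  Digit '7' (value 7) x 8^1 = 56
  Digit '5' (value 5) x 8^0 = 5
Sum = 2941

2941


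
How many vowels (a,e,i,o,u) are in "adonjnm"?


Input: adonjnm
Checking each character:
  'a' at position 0: vowel (running total: 1)
  'd' at position 1: consonant
  'o' at position 2: vowel (running total: 2)
  'n' at position 3: consonant
  'j' at position 4: consonant
  'n' at position 5: consonant
  'm' at position 6: consonant
Total vowels: 2

2


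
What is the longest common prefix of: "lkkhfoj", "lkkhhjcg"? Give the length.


Words: lkkhfoj, lkkhhjcg
  Position 0: all 'l' => match
  Position 1: all 'k' => match
  Position 2: all 'k' => match
  Position 3: all 'h' => match
  Position 4: ('f', 'h') => mismatch, stop
LCP = "lkkh" (length 4)

4


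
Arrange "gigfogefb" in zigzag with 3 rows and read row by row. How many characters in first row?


Zigzag "gigfogefb" into 3 rows:
Placing characters:
  'g' => row 0
  'i' => row 1
  'g' => row 2
  'f' => row 1
  'o' => row 0
  'g' => row 1
  'e' => row 2
  'f' => row 1
  'b' => row 0
Rows:
  Row 0: "gob"
  Row 1: "ifgf"
  Row 2: "ge"
First row length: 3

3


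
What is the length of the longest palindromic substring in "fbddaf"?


Input: "fbddaf"
Checking substrings for palindromes:
  [2:4] "dd" (len 2) => palindrome
Longest palindromic substring: "dd" with length 2

2


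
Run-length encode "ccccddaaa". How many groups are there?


Input: ccccddaaa
Scanning for consecutive runs:
  Group 1: 'c' x 4 (positions 0-3)
  Group 2: 'd' x 2 (positions 4-5)
  Group 3: 'a' x 3 (positions 6-8)
Total groups: 3

3


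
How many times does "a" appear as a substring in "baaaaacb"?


Searching for "a" in "baaaaacb"
Scanning each position:
  Position 0: "b" => no
  Position 1: "a" => MATCH
  Position 2: "a" => MATCH
  Position 3: "a" => MATCH
  Position 4: "a" => MATCH
  Position 5: "a" => MATCH
  Position 6: "c" => no
  Position 7: "b" => no
Total occurrences: 5

5


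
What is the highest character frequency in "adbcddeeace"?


Input: adbcddeeace
Character counts:
  'a': 2
  'b': 1
  'c': 2
  'd': 3
  'e': 3
Maximum frequency: 3

3


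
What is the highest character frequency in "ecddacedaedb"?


Input: ecddacedaedb
Character counts:
  'a': 2
  'b': 1
  'c': 2
  'd': 4
  'e': 3
Maximum frequency: 4

4


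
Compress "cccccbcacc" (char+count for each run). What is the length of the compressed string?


Input: cccccbcacc
Runs:
  'c' x 5 => "c5"
  'b' x 1 => "b1"
  'c' x 1 => "c1"
  'a' x 1 => "a1"
  'c' x 2 => "c2"
Compressed: "c5b1c1a1c2"
Compressed length: 10

10


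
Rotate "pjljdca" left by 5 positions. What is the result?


Input: "pjljdca", rotate left by 5
First 5 characters: "pjljd"
Remaining characters: "ca"
Concatenate remaining + first: "ca" + "pjljd" = "capjljd"

capjljd


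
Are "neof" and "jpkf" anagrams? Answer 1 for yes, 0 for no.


Strings: "neof", "jpkf"
Sorted first:  efno
Sorted second: fjkp
Differ at position 0: 'e' vs 'f' => not anagrams

0


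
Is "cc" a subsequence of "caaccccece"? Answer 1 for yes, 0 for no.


Check if "cc" is a subsequence of "caaccccece"
Greedy scan:
  Position 0 ('c'): matches sub[0] = 'c'
  Position 1 ('a'): no match needed
  Position 2 ('a'): no match needed
  Position 3 ('c'): matches sub[1] = 'c'
  Position 4 ('c'): no match needed
  Position 5 ('c'): no match needed
  Position 6 ('c'): no match needed
  Position 7 ('e'): no match needed
  Position 8 ('c'): no match needed
  Position 9 ('e'): no match needed
All 2 characters matched => is a subsequence

1


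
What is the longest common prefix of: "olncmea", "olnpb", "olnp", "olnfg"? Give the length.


Words: olncmea, olnpb, olnp, olnfg
  Position 0: all 'o' => match
  Position 1: all 'l' => match
  Position 2: all 'n' => match
  Position 3: ('c', 'p', 'p', 'f') => mismatch, stop
LCP = "oln" (length 3)

3


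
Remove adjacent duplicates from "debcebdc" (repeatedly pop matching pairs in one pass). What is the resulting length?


Input: debcebdc
Stack-based adjacent duplicate removal:
  Read 'd': push. Stack: d
  Read 'e': push. Stack: de
  Read 'b': push. Stack: deb
  Read 'c': push. Stack: debc
  Read 'e': push. Stack: debce
  Read 'b': push. Stack: debceb
  Read 'd': push. Stack: debcebd
  Read 'c': push. Stack: debcebdc
Final stack: "debcebdc" (length 8)

8


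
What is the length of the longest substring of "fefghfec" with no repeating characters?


Input: "fefghfec"
Sliding window (track last position of each char):
  Position 0 ('f'): window [0,0] length 1 -- new best
  Position 1 ('e'): window [0,1] length 2 -- new best
  Position 2 ('f'): repeat (last at 0), move window start to 1
  Position 2 ('f'): window [1,2] length 2
  Position 3 ('g'): window [1,3] length 3 -- new best
  Position 4 ('h'): window [1,4] length 4 -- new best
  Position 5 ('f'): repeat (last at 2), move window start to 3
  Position 5 ('f'): window [3,5] length 3
  Position 6 ('e'): window [3,6] length 4
  Position 7 ('c'): window [3,7] length 5 -- new best
Longest substring with no repeats: "ghfec" with length 5

5


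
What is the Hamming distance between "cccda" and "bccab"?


Comparing "cccda" and "bccab" position by position:
  Position 0: 'c' vs 'b' => differ
  Position 1: 'c' vs 'c' => same
  Position 2: 'c' vs 'c' => same
  Position 3: 'd' vs 'a' => differ
  Position 4: 'a' vs 'b' => differ
Total differences (Hamming distance): 3

3


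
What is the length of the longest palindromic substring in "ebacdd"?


Input: "ebacdd"
Checking substrings for palindromes:
  [4:6] "dd" (len 2) => palindrome
Longest palindromic substring: "dd" with length 2

2


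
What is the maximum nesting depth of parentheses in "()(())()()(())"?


Input: "()(())()()(())"
Tracking depth:
  Position 0 '(': depth becomes 1
  Position 1 ')': depth becomes 0
  Position 2 '(': depth becomes 1
  Position 3 '(': depth becomes 2
  Position 4 ')': depth becomes 1
  Position 5 ')': depth becomes 0
  Position 6 '(': depth becomes 1
  Position 7 ')': depth becomes 0
  Position 8 '(': depth becomes 1
  Position 9 ')': depth becomes 0
  Position 10 '(': depth becomes 1
  Position 11 '(': depth becomes 2
  Position 12 ')': depth becomes 1
  Position 13 ')': depth becomes 0
Maximum depth reached: 2

2
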